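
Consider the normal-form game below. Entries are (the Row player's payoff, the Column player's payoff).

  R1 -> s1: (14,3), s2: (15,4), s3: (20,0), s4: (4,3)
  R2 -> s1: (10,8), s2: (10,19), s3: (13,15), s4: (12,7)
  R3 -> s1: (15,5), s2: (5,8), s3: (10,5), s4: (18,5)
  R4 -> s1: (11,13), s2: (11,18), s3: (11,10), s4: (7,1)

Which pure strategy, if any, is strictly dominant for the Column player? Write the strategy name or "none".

s2

s2 vs s1: R1: 4>3, R2: 19>8, R3: 8>5, R4: 18>13.
s2 vs s3: R1: 4>0, R2: 19>15, R3: 8>5, R4: 18>10.
s2 vs s4: R1: 4>3, R2: 19>7, R3: 8>5, R4: 18>1.
s2 strictly beats every other strategy against every opponent action, so it is strictly dominant.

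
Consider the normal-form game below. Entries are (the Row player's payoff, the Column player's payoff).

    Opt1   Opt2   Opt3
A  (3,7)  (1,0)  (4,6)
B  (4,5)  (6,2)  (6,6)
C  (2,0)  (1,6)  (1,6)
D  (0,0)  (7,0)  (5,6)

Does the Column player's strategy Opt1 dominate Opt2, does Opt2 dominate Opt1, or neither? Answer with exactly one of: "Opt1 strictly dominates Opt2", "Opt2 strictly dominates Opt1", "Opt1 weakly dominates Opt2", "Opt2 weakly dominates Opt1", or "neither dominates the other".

Compare Opt1 to Opt2 across each choice by the Row player: A: 7>0, B: 5>2, C: 0<6, D: 0=0.
Opt1 does better at A, B but worse at C; neither strategy dominates the other.

neither dominates the other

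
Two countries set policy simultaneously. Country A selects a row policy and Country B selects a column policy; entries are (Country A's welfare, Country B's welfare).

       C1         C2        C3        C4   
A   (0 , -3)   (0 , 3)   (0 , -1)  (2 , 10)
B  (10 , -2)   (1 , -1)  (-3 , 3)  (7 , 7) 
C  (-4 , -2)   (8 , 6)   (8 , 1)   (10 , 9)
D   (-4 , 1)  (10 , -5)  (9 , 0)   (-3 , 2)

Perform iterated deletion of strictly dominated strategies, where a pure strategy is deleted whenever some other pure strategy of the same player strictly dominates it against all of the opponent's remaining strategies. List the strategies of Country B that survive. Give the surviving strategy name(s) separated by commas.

Column C1 is eliminated: C4 beats it against every remaining row (A: 10>-3, B: 7>-2, C: 9>-2, D: 2>1).
Country A's strategy A is strictly dominated by C (C2: 8>0, C3: 8>0, C4: 10>2) and is removed.
For Country A, C strictly dominates B on the remaining columns (C2: 8>1, C3: 8>-3, C4: 10>7); eliminate B.
Column C2 is eliminated: C4 beats it against every remaining row (C: 9>6, D: 2>-5).
Country B's strategy C3 is strictly dominated by C4 (C: 9>1, D: 2>0) and is removed.
For Country A, C strictly dominates D on the remaining columns (C4: 10>-3); eliminate D.
Among the remaining strategies, none is strictly dominated by another pure strategy of the same player, so the elimination stops.
Surviving strategies — Country A: {C}; Country B: {C4}.

C4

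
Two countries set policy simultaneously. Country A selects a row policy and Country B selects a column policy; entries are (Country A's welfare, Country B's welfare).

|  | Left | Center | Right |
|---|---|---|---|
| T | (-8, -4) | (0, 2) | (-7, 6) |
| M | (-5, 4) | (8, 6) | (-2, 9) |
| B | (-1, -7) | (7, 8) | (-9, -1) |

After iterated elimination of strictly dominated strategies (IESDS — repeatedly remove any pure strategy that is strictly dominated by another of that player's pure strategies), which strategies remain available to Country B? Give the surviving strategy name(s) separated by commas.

Right

For Country A, M strictly dominates T on the remaining columns (Left: -5>-8, Center: 8>0, Right: -2>-7); eliminate T.
Country B's strategy Left is strictly dominated by Center (M: 6>4, B: 8>-7) and is removed.
Country A's strategy B is strictly dominated by M (Center: 8>7, Right: -2>-9) and is removed.
Column Center is eliminated: Right beats it against every remaining row (M: 9>6).
Among the remaining strategies, none is strictly dominated by another pure strategy of the same player, so the elimination stops.
Surviving strategies — Country A: {M}; Country B: {Right}.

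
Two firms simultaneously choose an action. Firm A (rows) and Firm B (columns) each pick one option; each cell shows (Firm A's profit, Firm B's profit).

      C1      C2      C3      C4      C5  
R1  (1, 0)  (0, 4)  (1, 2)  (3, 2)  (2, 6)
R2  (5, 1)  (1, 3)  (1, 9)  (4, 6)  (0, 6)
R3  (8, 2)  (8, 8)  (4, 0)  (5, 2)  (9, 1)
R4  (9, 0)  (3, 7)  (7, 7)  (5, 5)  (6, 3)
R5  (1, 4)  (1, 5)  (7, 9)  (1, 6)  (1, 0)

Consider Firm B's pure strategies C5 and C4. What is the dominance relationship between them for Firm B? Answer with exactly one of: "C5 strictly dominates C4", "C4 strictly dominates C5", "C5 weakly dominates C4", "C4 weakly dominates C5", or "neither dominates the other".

neither dominates the other

Compare C5 to C4 across each choice by Firm A: R1: 6>2, R2: 6=6, R3: 1<2, R4: 3<5, R5: 0<6.
C5 does better at R1 but worse at R3, R4, R5; neither strategy dominates the other.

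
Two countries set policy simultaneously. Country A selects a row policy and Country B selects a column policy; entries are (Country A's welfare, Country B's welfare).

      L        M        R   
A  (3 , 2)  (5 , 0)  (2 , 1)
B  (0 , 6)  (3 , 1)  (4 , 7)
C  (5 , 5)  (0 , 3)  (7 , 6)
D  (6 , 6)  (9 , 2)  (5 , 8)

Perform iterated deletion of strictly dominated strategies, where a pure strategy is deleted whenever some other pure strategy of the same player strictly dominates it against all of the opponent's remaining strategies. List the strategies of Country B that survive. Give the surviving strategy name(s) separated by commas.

For Country A, D strictly dominates A on the remaining columns (L: 6>3, M: 9>5, R: 5>2); eliminate A.
For Country A, D strictly dominates B on the remaining columns (L: 6>0, M: 9>3, R: 5>4); eliminate B.
Country B's strategy L is strictly dominated by R (C: 6>5, D: 8>6) and is removed.
For Country B, R strictly dominates M on the remaining rows (C: 6>3, D: 8>2); eliminate M.
Row D is eliminated: C beats it against every remaining column (R: 7>5).
Among the remaining strategies, none is strictly dominated by another pure strategy of the same player, so the elimination stops.
Surviving strategies — Country A: {C}; Country B: {R}.

R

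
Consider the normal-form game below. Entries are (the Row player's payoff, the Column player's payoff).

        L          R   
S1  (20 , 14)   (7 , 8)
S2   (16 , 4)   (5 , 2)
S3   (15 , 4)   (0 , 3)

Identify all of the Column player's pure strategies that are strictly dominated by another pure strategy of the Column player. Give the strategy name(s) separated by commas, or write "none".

R

L: no other strategy beats it everywhere (R at S1 (14>8)).
L strictly dominates R — S1: 14>8, S2: 4>2, S3: 4>3.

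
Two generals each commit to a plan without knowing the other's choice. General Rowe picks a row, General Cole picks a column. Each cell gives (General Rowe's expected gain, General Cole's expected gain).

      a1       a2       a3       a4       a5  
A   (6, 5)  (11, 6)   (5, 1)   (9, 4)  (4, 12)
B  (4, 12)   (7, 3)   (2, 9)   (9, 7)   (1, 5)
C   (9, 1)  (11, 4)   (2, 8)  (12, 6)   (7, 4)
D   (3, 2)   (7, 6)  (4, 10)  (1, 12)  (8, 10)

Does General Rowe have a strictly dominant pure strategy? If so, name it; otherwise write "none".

none

A fails to dominate B at a4 (9=9).
B fails to dominate A at a1 (4<6).
C fails to dominate A at a2 (11=11).
D fails to dominate A at a1 (3<6).
No single strategy dominates all the others.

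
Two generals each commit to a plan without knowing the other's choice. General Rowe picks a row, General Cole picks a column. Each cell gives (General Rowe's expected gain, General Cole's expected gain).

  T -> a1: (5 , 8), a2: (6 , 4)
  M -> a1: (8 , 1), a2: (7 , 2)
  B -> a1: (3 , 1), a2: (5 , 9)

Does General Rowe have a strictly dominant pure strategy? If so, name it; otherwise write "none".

M

M vs T: a1: 8>5, a2: 7>6.
M vs B: a1: 8>3, a2: 7>5.
M strictly beats every other strategy against every opponent action, so it is strictly dominant.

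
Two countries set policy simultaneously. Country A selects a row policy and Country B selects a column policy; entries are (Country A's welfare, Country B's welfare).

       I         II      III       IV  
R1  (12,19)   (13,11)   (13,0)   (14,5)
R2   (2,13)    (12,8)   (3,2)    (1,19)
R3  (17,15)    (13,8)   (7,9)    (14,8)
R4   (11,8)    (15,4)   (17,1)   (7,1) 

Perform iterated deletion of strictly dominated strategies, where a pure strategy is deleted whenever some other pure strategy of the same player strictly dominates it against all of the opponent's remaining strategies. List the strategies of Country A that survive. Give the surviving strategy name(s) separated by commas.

For Country A, R1 strictly dominates R2 on the remaining columns (I: 12>2, II: 13>12, III: 13>3, IV: 14>1); eliminate R2.
For Country B, I strictly dominates II on the remaining rows (R1: 19>11, R3: 15>8, R4: 8>4); eliminate II.
For Country B, I strictly dominates III on the remaining rows (R1: 19>0, R3: 15>9, R4: 8>1); eliminate III.
Country A's strategy R4 is strictly dominated by R1 (I: 12>11, IV: 14>7) and is removed.
Country B's strategy IV is strictly dominated by I (R1: 19>5, R3: 15>8) and is removed.
Row R1 is eliminated: R3 beats it against every remaining column (I: 17>12).
Among the remaining strategies, none is strictly dominated by another pure strategy of the same player, so the elimination stops.
Surviving strategies — Country A: {R3}; Country B: {I}.

R3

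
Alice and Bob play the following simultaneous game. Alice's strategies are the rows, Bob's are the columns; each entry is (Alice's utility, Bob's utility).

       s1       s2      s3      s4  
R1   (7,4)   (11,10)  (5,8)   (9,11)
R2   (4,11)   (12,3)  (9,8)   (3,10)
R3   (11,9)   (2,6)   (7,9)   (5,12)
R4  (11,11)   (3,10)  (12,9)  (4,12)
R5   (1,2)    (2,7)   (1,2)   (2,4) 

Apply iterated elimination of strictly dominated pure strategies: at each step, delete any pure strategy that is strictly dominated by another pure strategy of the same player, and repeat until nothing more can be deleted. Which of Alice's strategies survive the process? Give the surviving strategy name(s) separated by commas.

For Alice, R1 strictly dominates R5 on the remaining columns (s1: 7>1, s2: 11>2, s3: 5>1, s4: 9>2); eliminate R5.
Bob's strategy s2 is strictly dominated by s4 (R1: 11>10, R2: 10>3, R3: 12>6, R4: 12>10) and is removed.
For Alice, R4 strictly dominates R2 on the remaining columns (s1: 11>4, s3: 12>9, s4: 4>3); eliminate R2.
For Bob, s4 strictly dominates s1 on the remaining rows (R1: 11>4, R3: 12>9, R4: 12>11); eliminate s1.
Bob's strategy s3 is strictly dominated by s4 (R1: 11>8, R3: 12>9, R4: 12>9) and is removed.
For Alice, R1 strictly dominates R3 on the remaining columns (s4: 9>5); eliminate R3.
For Alice, R1 strictly dominates R4 on the remaining columns (s4: 9>4); eliminate R4.
Among the remaining strategies, none is strictly dominated by another pure strategy of the same player, so the elimination stops.
Surviving strategies — Alice: {R1}; Bob: {s4}.

R1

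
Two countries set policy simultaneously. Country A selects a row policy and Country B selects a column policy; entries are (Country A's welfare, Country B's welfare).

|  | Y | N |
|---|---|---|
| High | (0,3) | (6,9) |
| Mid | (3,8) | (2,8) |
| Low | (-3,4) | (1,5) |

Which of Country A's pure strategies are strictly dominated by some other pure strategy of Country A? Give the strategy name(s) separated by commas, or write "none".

High is not dominated — it holds its own against Mid at N (6>2); Low at Y (0>-3).
Mid: no other strategy beats it everywhere (High at Y (3>0); Low at Y (3>-3)).
High strictly dominates Low — Y: 0>-3, N: 6>1.

Low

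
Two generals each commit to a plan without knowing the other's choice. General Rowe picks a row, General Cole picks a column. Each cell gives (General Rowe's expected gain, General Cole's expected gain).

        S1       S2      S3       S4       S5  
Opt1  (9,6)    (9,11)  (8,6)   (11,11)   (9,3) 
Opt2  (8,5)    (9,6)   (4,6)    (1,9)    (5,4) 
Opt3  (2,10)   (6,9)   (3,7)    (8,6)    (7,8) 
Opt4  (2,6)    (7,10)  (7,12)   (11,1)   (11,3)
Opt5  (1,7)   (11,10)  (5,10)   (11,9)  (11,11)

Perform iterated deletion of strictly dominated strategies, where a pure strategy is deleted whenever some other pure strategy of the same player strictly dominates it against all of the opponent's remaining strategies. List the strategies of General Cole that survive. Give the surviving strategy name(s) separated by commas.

Row Opt3 is eliminated: Opt1 beats it against every remaining column (S1: 9>2, S2: 9>6, S3: 8>3, S4: 11>8, S5: 9>7).
Column S1 is eliminated: S2 beats it against every remaining row (Opt1: 11>6, Opt2: 6>5, Opt4: 10>6, Opt5: 10>7).
General Rowe's strategy Opt2 is strictly dominated by Opt5 (S2: 11>9, S3: 5>4, S4: 11>1, S5: 11>5) and is removed.
Among the remaining strategies, none is strictly dominated by another pure strategy of the same player, so the elimination stops.
Surviving strategies — General Rowe: {Opt1, Opt4, Opt5}; General Cole: {S2, S3, S4, S5}.

S2, S3, S4, S5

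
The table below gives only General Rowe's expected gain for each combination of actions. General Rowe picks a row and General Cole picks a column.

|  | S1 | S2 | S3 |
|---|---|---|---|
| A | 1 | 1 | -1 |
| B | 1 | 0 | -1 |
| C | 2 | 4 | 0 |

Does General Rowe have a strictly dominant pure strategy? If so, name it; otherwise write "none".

C vs A: S1: 2>1, S2: 4>1, S3: 0>-1.
C vs B: S1: 2>1, S2: 4>0, S3: 0>-1.
C strictly beats every other strategy against every opponent action, so it is strictly dominant.

C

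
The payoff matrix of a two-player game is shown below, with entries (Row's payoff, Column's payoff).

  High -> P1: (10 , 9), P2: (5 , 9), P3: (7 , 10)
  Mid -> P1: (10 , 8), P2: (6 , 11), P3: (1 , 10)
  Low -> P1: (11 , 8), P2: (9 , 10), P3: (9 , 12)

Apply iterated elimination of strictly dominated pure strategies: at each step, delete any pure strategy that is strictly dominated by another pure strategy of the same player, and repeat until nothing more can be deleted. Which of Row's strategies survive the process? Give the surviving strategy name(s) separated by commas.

Low

Row High is eliminated: Low beats it against every remaining column (P1: 11>10, P2: 9>5, P3: 9>7).
Row Mid is eliminated: Low beats it against every remaining column (P1: 11>10, P2: 9>6, P3: 9>1).
Column's strategy P1 is strictly dominated by P2 (Low: 10>8) and is removed.
Column's strategy P2 is strictly dominated by P3 (Low: 12>10) and is removed.
Among the remaining strategies, none is strictly dominated by another pure strategy of the same player, so the elimination stops.
Surviving strategies — Row: {Low}; Column: {P3}.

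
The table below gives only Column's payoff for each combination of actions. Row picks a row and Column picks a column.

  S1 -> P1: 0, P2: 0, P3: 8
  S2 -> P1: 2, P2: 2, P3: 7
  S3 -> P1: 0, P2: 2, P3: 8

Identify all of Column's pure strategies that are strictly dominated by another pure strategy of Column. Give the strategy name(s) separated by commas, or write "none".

P1, P2

P1: dominated, since P3 does at least as well everywhere (S1: 8>0, S2: 7>2, S3: 8>0).
P3 strictly dominates P2 — S1: 8>0, S2: 7>2, S3: 8>2.
P3: no other strategy beats it everywhere (P1 at S1 (8>0); P2 at S1 (8>0)).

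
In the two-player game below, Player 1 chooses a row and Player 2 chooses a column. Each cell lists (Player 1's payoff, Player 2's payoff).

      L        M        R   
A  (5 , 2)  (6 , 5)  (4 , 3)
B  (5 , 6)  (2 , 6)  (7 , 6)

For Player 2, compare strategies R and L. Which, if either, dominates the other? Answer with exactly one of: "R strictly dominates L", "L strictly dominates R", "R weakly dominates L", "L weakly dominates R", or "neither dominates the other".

Compare R to L across each opponent action: A: 3>2, B: 6=6.
R is at least as good everywhere and strictly better somewhere (tied only at B), so R weakly but not strictly dominates L.

R weakly dominates L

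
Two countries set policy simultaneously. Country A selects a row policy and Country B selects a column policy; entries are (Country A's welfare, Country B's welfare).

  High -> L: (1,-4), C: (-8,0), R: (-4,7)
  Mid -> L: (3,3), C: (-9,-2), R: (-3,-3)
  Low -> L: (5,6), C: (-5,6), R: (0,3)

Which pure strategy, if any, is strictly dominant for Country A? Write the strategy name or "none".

Low

Low vs High: L: 5>1, C: -5>-8, R: 0>-4.
Low vs Mid: L: 5>3, C: -5>-9, R: 0>-3.
Low strictly beats every other strategy against every opponent action, so it is strictly dominant.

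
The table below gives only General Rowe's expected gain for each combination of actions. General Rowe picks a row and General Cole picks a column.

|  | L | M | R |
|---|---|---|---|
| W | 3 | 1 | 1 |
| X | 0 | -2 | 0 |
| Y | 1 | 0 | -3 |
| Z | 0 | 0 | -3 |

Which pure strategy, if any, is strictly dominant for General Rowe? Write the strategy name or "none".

W vs X: L: 3>0, M: 1>-2, R: 1>0.
W vs Y: L: 3>1, M: 1>0, R: 1>-3.
W vs Z: L: 3>0, M: 1>0, R: 1>-3.
W strictly beats every other strategy against every opponent action, so it is strictly dominant.

W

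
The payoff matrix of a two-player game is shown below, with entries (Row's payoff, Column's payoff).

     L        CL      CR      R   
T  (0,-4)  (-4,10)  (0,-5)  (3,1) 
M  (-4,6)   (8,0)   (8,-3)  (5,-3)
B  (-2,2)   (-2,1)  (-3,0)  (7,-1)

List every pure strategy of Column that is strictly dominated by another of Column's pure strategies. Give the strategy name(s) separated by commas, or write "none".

CR, R

L is not dominated — it holds its own against CL at M (6>0); CR at T (-4>-5); R at M (6>-3).
CL is not dominated — it holds its own against L at T (10>-4); CR at T (10>-5); R at T (10>1).
L strictly dominates CR — T: -4>-5, M: 6>-3, B: 2>0.
CL strictly dominates R — T: 10>1, M: 0>-3, B: 1>-1.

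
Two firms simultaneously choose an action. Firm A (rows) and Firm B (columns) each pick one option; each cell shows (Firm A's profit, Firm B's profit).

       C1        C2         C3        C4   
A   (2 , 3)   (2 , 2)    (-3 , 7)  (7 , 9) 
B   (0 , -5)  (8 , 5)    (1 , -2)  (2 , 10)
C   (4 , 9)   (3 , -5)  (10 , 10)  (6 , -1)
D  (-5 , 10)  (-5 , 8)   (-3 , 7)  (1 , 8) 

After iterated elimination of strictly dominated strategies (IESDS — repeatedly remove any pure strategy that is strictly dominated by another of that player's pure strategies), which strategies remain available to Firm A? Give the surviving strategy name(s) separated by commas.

A, C

Row D is eliminated: B beats it against every remaining column (C1: 0>-5, C2: 8>-5, C3: 1>-3, C4: 2>1).
For Firm B, C3 strictly dominates C1 on the remaining rows (A: 7>3, B: -2>-5, C: 10>9); eliminate C1.
Column C2 is eliminated: C4 beats it against every remaining row (A: 9>2, B: 10>5, C: -1>-5).
Row B is eliminated: C beats it against every remaining column (C3: 10>1, C4: 6>2).
Among the remaining strategies, none is strictly dominated by another pure strategy of the same player, so the elimination stops.
Surviving strategies — Firm A: {A, C}; Firm B: {C3, C4}.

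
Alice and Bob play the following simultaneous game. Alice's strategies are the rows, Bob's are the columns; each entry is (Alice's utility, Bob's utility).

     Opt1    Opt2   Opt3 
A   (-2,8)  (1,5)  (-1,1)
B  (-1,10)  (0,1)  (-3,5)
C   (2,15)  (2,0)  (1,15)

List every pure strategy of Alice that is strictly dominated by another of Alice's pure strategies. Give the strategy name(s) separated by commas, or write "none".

A, B

C strictly dominates A — Opt1: 2>-2, Opt2: 2>1, Opt3: 1>-1.
C strictly dominates B — Opt1: 2>-1, Opt2: 2>0, Opt3: 1>-3.
C: no other strategy beats it everywhere (A at Opt1 (2>-2); B at Opt1 (2>-1)).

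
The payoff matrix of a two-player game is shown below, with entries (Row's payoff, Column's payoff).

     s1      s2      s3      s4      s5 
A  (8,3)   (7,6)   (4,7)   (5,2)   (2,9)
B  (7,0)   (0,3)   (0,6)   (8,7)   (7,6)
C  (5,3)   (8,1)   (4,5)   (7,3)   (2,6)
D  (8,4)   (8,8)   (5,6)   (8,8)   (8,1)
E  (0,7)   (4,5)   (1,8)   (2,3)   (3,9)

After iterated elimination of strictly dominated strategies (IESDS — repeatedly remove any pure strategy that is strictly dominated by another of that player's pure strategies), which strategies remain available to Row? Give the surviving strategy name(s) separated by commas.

Row E is eliminated: D beats it against every remaining column (s1: 8>0, s2: 8>4, s3: 5>1, s4: 8>2, s5: 8>3).
Column s1 is eliminated: s3 beats it against every remaining row (A: 7>3, B: 6>0, C: 5>3, D: 6>4).
Row's strategy A is strictly dominated by D (s2: 8>7, s3: 5>4, s4: 8>5, s5: 8>2) and is removed.
Among the remaining strategies, none is strictly dominated by another pure strategy of the same player, so the elimination stops.
Surviving strategies — Row: {B, C, D}; Column: {s2, s3, s4, s5}.

B, C, D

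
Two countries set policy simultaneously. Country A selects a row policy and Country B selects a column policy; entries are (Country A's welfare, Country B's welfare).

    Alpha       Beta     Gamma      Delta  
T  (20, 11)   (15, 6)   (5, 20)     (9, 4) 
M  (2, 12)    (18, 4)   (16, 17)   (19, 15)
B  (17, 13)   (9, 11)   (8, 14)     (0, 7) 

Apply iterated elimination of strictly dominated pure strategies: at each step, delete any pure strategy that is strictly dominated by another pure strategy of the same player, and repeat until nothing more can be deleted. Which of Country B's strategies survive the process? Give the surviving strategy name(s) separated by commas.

Column Alpha is eliminated: Gamma beats it against every remaining row (T: 20>11, M: 17>12, B: 14>13).
Row T is eliminated: M beats it against every remaining column (Beta: 18>15, Gamma: 16>5, Delta: 19>9).
For Country A, M strictly dominates B on the remaining columns (Beta: 18>9, Gamma: 16>8, Delta: 19>0); eliminate B.
Country B's strategy Beta is strictly dominated by Gamma (M: 17>4) and is removed.
Column Delta is eliminated: Gamma beats it against every remaining row (M: 17>15).
Among the remaining strategies, none is strictly dominated by another pure strategy of the same player, so the elimination stops.
Surviving strategies — Country A: {M}; Country B: {Gamma}.

Gamma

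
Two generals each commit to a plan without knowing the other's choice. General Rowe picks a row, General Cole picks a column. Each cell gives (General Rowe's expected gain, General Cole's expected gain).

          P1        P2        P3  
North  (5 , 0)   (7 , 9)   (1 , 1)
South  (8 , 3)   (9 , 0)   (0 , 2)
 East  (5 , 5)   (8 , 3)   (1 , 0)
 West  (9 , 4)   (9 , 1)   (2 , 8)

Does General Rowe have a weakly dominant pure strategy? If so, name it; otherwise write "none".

West vs North: P1: 9>5, P2: 9>7, P3: 2>1.
West vs South: P1: 9>8, P2: 9=9, P3: 2>0.
West vs East: P1: 9>5, P2: 9>8, P3: 2>1.
West is at least as good as every other strategy against every opponent action, so it is weakly dominant.

West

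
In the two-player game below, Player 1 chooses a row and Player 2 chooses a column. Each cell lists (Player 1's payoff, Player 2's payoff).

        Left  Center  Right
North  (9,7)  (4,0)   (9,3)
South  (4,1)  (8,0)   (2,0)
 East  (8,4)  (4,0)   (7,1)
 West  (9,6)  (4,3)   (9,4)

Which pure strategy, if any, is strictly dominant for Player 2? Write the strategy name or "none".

Left

Left vs Center: North: 7>0, South: 1>0, East: 4>0, West: 6>3.
Left vs Right: North: 7>3, South: 1>0, East: 4>1, West: 6>4.
Left strictly beats every other strategy against every opponent action, so it is strictly dominant.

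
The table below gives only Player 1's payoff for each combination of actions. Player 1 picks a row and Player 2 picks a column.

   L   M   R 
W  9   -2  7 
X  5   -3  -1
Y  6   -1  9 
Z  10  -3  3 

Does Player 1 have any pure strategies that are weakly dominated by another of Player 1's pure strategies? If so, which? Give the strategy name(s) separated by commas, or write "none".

X

W is not dominated — it holds its own against X at L (9>5); Y at L (9>6); Z at M (-2>-3).
X is weakly dominated by W (L: 9>5, M: -2>-3, R: 7>-1).
Y: no other strategy beats it everywhere (W at M (-1>-2); X at L (6>5); Z at M (-1>-3)).
Z: no other strategy beats it everywhere (W at L (10>9); X at L (10>5); Y at L (10>6)).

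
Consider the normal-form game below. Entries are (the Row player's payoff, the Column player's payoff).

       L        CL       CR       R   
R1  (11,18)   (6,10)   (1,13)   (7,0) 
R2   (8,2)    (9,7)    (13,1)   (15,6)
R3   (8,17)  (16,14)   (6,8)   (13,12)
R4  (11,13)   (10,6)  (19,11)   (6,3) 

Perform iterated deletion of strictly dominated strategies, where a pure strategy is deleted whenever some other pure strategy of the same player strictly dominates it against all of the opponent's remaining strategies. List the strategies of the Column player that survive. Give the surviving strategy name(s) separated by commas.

L

The Column player's strategy CR is strictly dominated by L (R1: 18>13, R2: 2>1, R3: 17>8, R4: 13>11) and is removed.
The Column player's strategy R is strictly dominated by CL (R1: 10>0, R2: 7>6, R3: 14>12, R4: 6>3) and is removed.
For the Row player, R4 strictly dominates R2 on the remaining columns (L: 11>8, CL: 10>9); eliminate R2.
The Column player's strategy CL is strictly dominated by L (R1: 18>10, R3: 17>14, R4: 13>6) and is removed.
Row R3 is eliminated: R1 beats it against every remaining column (L: 11>8).
Among the remaining strategies, none is strictly dominated by another pure strategy of the same player, so the elimination stops.
Surviving strategies — the Row player: {R1, R4}; the Column player: {L}.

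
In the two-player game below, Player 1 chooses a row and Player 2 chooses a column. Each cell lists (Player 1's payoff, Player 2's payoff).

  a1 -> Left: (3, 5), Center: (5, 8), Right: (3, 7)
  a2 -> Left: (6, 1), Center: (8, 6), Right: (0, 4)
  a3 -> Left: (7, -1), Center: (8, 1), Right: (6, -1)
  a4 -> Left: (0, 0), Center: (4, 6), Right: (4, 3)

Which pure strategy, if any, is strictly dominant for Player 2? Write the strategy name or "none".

Center vs Left: a1: 8>5, a2: 6>1, a3: 1>-1, a4: 6>0.
Center vs Right: a1: 8>7, a2: 6>4, a3: 1>-1, a4: 6>3.
Center strictly beats every other strategy against every opponent action, so it is strictly dominant.

Center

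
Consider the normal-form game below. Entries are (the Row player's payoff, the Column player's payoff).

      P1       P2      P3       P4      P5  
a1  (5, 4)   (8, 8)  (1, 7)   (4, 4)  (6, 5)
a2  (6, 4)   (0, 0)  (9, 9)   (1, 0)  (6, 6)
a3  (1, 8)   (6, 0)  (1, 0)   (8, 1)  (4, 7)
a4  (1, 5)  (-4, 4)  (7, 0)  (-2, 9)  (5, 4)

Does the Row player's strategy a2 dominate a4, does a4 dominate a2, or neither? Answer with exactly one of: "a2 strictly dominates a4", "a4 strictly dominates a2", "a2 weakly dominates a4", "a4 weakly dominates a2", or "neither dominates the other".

a2's payoffs vs a4's, by the Column player's action — P1: 6>1, P2: 0>-4, P3: 9>7, P4: 1>-2, P5: 6>5.
Every comparison favours a2, so a2 strictly dominates a4.

a2 strictly dominates a4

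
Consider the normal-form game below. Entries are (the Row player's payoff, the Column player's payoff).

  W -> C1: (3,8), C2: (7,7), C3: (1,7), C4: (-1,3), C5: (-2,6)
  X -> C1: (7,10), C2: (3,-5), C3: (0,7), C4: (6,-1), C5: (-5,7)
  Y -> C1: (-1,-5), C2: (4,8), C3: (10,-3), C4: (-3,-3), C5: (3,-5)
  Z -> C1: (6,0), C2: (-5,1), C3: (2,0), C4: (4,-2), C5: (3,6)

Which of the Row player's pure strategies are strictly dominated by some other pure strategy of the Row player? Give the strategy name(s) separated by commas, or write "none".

W is not dominated — it holds its own against X at C2 (7>3); Y at C1 (3>-1); Z at C2 (7>-5).
Nothing dominates X: W at C1 (7>3); Y at C1 (7>-1); Z at C1 (7>6).
Y: no other strategy beats it everywhere (W at C3 (10>1); X at C2 (4>3); Z at C2 (4>-5)).
Z is not dominated — it holds its own against W at C1 (6>3); X at C3 (2>0); Y at C1 (6>-1).

none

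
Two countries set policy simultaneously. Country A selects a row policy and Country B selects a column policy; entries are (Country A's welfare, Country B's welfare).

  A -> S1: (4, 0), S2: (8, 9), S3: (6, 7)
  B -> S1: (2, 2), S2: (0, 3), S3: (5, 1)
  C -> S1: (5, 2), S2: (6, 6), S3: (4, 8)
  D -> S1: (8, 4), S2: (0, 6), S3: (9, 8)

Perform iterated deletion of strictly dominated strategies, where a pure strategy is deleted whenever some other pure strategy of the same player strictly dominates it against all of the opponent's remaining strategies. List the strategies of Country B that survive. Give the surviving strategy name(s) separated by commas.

S2, S3

Country A's strategy B is strictly dominated by A (S1: 4>2, S2: 8>0, S3: 6>5) and is removed.
For Country B, S2 strictly dominates S1 on the remaining rows (A: 9>0, C: 6>2, D: 6>4); eliminate S1.
Row C is eliminated: A beats it against every remaining column (S2: 8>6, S3: 6>4).
Among the remaining strategies, none is strictly dominated by another pure strategy of the same player, so the elimination stops.
Surviving strategies — Country A: {A, D}; Country B: {S2, S3}.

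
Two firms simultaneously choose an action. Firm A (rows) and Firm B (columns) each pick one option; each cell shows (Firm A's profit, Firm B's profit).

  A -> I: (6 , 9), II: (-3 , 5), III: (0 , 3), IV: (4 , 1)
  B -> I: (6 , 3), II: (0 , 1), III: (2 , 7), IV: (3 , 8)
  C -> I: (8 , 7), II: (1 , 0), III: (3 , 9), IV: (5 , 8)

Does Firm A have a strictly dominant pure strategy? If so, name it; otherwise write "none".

C vs A: I: 8>6, II: 1>-3, III: 3>0, IV: 5>4.
C vs B: I: 8>6, II: 1>0, III: 3>2, IV: 5>3.
C strictly beats every other strategy against every opponent action, so it is strictly dominant.

C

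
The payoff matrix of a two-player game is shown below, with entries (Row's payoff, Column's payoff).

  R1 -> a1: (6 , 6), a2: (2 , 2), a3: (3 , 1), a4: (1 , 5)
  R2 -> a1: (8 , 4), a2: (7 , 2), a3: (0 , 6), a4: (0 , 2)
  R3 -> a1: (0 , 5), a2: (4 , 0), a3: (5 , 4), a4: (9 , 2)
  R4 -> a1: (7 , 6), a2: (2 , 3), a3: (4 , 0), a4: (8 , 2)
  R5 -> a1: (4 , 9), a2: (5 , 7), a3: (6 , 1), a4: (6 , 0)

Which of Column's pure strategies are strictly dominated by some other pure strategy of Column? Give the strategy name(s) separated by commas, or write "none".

a2, a4

a1 is not dominated — it holds its own against a2 at R1 (6>2); a3 at R1 (6>1); a4 at R1 (6>5).
a2 is strictly dominated by a1 (R1: 6>2, R2: 4>2, R3: 5>0, R4: 6>3, R5: 9>7).
Nothing dominates a3: a1 at R2 (6>4); a2 at R2 (6>2); a4 at R2 (6>2).
a4 is strictly dominated by a1 (R1: 6>5, R2: 4>2, R3: 5>2, R4: 6>2, R5: 9>0).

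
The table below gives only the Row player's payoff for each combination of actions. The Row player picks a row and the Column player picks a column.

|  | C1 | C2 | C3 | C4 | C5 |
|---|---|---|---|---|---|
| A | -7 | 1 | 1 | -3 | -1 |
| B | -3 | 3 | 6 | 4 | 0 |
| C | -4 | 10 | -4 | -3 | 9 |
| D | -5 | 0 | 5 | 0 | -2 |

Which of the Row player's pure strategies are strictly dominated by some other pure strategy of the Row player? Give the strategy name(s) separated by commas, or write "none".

A, D

A: dominated, since B does at least as well everywhere (C1: -3>-7, C2: 3>1, C3: 6>1, C4: 4>-3, C5: 0>-1).
B: no other strategy beats it everywhere (A at C1 (-3>-7); C at C1 (-3>-4); D at C1 (-3>-5)).
C is not dominated — it holds its own against A at C1 (-4>-7); B at C2 (10>3); D at C1 (-4>-5).
D: dominated, since B does at least as well everywhere (C1: -3>-5, C2: 3>0, C3: 6>5, C4: 4>0, C5: 0>-2).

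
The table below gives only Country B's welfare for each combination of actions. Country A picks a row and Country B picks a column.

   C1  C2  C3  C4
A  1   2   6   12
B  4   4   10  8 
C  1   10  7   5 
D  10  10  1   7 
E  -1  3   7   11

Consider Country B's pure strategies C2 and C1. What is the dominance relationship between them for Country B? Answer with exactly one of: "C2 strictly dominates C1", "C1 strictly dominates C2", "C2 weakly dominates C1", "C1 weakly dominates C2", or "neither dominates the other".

C2 weakly dominates C1

C2's payoffs vs C1's, by Country A's action — A: 2>1, B: 4=4, C: 10>1, D: 10=10, E: 3>-1.
C2 is at least as good everywhere and strictly better somewhere (tied only at B, D), so C2 weakly but not strictly dominates C1.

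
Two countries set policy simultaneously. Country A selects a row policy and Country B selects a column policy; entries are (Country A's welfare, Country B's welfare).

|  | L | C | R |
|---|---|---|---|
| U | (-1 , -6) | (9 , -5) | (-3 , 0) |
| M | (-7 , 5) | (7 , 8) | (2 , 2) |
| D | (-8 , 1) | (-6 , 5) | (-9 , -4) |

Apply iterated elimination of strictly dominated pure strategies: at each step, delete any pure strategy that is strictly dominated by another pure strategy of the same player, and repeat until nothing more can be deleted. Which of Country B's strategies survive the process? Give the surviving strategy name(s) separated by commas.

Row D is eliminated: U beats it against every remaining column (L: -1>-8, C: 9>-6, R: -3>-9).
Country B's strategy L is strictly dominated by C (U: -5>-6, M: 8>5) and is removed.
Among the remaining strategies, none is strictly dominated by another pure strategy of the same player, so the elimination stops.
Surviving strategies — Country A: {U, M}; Country B: {C, R}.

C, R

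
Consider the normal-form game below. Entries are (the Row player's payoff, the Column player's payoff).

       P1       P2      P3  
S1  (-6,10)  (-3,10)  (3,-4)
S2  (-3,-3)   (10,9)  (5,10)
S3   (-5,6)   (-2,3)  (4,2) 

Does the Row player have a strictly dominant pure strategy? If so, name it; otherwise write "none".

S2 vs S1: P1: -3>-6, P2: 10>-3, P3: 5>3.
S2 vs S3: P1: -3>-5, P2: 10>-2, P3: 5>4.
S2 strictly beats every other strategy against every opponent action, so it is strictly dominant.

S2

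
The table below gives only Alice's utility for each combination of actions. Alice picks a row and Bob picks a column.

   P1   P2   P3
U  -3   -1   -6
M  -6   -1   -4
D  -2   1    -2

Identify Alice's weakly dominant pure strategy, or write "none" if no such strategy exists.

D vs U: P1: -2>-3, P2: 1>-1, P3: -2>-6.
D vs M: P1: -2>-6, P2: 1>-1, P3: -2>-4.
D is at least as good as every other strategy against every opponent action, so it is weakly dominant.

D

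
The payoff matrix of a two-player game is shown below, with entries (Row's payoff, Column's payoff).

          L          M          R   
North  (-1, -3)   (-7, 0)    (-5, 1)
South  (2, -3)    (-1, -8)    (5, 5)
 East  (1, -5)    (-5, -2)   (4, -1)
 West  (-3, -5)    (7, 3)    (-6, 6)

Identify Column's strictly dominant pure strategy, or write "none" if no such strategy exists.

R vs L: North: 1>-3, South: 5>-3, East: -1>-5, West: 6>-5.
R vs M: North: 1>0, South: 5>-8, East: -1>-2, West: 6>3.
R strictly beats every other strategy against every opponent action, so it is strictly dominant.

R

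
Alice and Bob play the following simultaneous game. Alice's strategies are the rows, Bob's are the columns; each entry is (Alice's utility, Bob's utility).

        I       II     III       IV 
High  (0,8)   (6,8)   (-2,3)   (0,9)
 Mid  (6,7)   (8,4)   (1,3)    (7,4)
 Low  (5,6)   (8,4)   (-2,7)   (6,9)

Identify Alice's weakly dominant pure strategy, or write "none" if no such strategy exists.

Mid

Mid vs High: I: 6>0, II: 8>6, III: 1>-2, IV: 7>0.
Mid vs Low: I: 6>5, II: 8=8, III: 1>-2, IV: 7>6.
Mid is at least as good as every other strategy against every opponent action, so it is weakly dominant.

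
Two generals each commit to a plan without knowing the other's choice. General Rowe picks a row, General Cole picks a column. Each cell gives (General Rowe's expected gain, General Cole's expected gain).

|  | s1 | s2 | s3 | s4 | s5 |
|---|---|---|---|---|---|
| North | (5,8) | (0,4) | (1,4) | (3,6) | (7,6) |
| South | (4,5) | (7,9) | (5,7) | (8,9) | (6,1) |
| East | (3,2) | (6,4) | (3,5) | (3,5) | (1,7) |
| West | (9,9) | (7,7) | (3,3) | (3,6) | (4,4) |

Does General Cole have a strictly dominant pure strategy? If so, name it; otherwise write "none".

s1 fails to dominate s2 at South (5<9).
s2 fails to dominate s1 at North (4<8).
s3 fails to dominate s1 at North (4<8).
s4 fails to dominate s1 at North (6<8).
s5 fails to dominate s1 at North (6<8).
No single strategy dominates all the others.

none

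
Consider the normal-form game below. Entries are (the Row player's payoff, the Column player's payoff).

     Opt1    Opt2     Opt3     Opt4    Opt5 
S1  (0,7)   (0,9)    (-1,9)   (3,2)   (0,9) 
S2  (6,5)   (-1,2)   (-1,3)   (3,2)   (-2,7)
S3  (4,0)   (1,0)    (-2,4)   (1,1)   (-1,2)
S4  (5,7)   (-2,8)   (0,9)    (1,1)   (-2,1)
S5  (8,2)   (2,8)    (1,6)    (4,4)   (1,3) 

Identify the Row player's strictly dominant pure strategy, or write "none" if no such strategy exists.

S5

S5 vs S1: Opt1: 8>0, Opt2: 2>0, Opt3: 1>-1, Opt4: 4>3, Opt5: 1>0.
S5 vs S2: Opt1: 8>6, Opt2: 2>-1, Opt3: 1>-1, Opt4: 4>3, Opt5: 1>-2.
S5 vs S3: Opt1: 8>4, Opt2: 2>1, Opt3: 1>-2, Opt4: 4>1, Opt5: 1>-1.
S5 vs S4: Opt1: 8>5, Opt2: 2>-2, Opt3: 1>0, Opt4: 4>1, Opt5: 1>-2.
S5 strictly beats every other strategy against every opponent action, so it is strictly dominant.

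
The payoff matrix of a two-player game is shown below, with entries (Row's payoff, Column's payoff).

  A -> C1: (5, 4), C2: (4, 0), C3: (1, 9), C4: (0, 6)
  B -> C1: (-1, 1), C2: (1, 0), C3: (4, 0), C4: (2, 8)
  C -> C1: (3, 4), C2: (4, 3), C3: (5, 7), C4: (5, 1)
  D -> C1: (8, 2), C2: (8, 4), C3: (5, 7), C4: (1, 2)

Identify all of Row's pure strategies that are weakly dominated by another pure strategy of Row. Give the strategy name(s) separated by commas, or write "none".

A: dominated, since D does at least as well everywhere (C1: 8>5, C2: 8>4, C3: 5>1, C4: 1>0).
B is weakly dominated by C (C1: 3>-1, C2: 4>1, C3: 5>4, C4: 5>2).
C: no other strategy beats it everywhere (A at C3 (5>1); B at C1 (3>-1); D at C4 (5>1)).
D is not dominated — it holds its own against A at C1 (8>5); B at C1 (8>-1); C at C1 (8>3).

A, B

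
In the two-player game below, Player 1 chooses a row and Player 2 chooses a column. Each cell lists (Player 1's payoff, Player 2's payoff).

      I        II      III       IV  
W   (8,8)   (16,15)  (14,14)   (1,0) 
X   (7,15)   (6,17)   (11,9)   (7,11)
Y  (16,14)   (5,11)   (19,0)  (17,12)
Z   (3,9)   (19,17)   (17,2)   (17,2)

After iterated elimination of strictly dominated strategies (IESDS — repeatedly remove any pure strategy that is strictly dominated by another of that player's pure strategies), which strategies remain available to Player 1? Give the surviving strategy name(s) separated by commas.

For Player 2, II strictly dominates III on the remaining rows (W: 15>14, X: 17>9, Y: 11>0, Z: 17>2); eliminate III.
Column IV is eliminated: I beats it against every remaining row (W: 8>0, X: 15>11, Y: 14>12, Z: 9>2).
For Player 1, W strictly dominates X on the remaining columns (I: 8>7, II: 16>6); eliminate X.
Among the remaining strategies, none is strictly dominated by another pure strategy of the same player, so the elimination stops.
Surviving strategies — Player 1: {W, Y, Z}; Player 2: {I, II}.

W, Y, Z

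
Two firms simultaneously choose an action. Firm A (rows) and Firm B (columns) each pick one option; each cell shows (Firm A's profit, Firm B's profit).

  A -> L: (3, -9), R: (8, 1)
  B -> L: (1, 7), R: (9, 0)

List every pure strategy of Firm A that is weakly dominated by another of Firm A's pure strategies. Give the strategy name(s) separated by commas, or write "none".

Nothing dominates A: B at L (3>1).
B is not dominated — it holds its own against A at R (9>8).

none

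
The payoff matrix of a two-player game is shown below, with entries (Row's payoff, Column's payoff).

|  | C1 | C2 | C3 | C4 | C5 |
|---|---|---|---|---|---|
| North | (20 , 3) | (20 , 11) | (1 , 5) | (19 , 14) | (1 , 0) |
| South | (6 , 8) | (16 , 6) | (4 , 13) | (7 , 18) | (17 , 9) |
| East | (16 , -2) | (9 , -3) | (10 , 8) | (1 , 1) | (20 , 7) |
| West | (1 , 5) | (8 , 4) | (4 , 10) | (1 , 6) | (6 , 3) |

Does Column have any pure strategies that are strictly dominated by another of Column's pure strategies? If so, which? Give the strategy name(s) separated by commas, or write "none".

C1, C2, C5

C1 is strictly dominated by C3 (North: 5>3, South: 13>8, East: 8>-2, West: 10>5).
C2: dominated, since C4 does at least as well everywhere (North: 14>11, South: 18>6, East: 1>-3, West: 6>4).
Nothing dominates C3: C1 at North (5>3); C2 at South (13>6); C4 at East (8>1); C5 at North (5>0).
C4 is not dominated — it holds its own against C1 at North (14>3); C2 at North (14>11); C3 at North (14>5); C5 at North (14>0).
C3 strictly dominates C5 — North: 5>0, South: 13>9, East: 8>7, West: 10>3.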